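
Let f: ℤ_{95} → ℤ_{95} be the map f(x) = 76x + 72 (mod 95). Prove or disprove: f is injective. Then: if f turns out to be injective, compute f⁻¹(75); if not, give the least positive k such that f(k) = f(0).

5

Recall that injectivity means: for all s, t in the domain, f(s) = f(t) implies s = t.
We have gcd(76, 95) = 19 > 1. Taking s = 0 and t = 5: f(0) = 72 and f(5) = 76·5 + 72 = 452 ≡ 72 (mod 95).
So f(0) = f(5) while 0 ≠ 5, thus f is not injective.
Since f is not injective, we find the least positive k with f(k) = f(0): this means 76k ≡ 0 (mod 95), i.e. 95 ∣ 76k. Since gcd(76, 95) = 19, dividing through by 19 this holds exactly when 5 ∣ 4k, and as gcd(4, 5) = 1, exactly when 5 ∣ k.
The smallest positive such k is 5.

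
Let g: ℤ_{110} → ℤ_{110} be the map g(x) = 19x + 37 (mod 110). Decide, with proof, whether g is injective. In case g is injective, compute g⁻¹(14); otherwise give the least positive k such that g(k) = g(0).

103

Recall that injectivity means: for all x_1, x_2 in the domain, g(x_1) = g(x_2) implies x_1 = x_2.
If g(x_1) = g(x_2), then 19x_1 ≡ 19x_2 (mod 110). Because gcd(19, 110) = 1, we may cancel 19 to get x_1 ≡ x_2 (mod 110).
Therefore g is injective.
We now compute 19⁻¹ mod 110 explicitly. Euclid's algorithm: 110 = 5·19 + 15, 19 = 1·15 + 4, 15 = 3·4 + 3, 4 = 1·3 + 1; back-substituting gives 1 = 29·19 − 5·110, so 19⁻¹ ≡ 29 (mod 110).
Since g is injective, we find g⁻¹(14): we need 19x ≡ 14 − 37 ≡ 87 (mod 110). Using 19⁻¹ = 29: x ≡ 29·87 = 2523 = 22·110 + 103, so x = 103.
Check: g(103) = 19·103 + 37 = 1994 = 18·110 + 14 ≡ 14 (mod 110).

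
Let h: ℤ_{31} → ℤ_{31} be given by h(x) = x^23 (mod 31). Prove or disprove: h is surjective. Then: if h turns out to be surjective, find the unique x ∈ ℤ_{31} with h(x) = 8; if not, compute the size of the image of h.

2

Since 31 is prime, the nonzero elements of ℤ_{31} form a cyclic group of order 30.
As gcd(23, 30) = 1, raising to the 23rd power is a bijection on this group: if x_1^23 ≡ x_2^23 then (x_1x_2^{−1})^23 = 1, and the only element of order dividing gcd(23, 30) = 1 is 1, so x_1 = x_2.
With h(0) = 0 this makes h injective on all of ℤ_{31}, hence bijective (finite equal-size domain and codomain). In particular h is surjective.
Since h is surjective, we find the preimage of 8. The inverse of x ↦ x^23 on (ℤ_{31})^× is x ↦ x^17, because 23·17 = 391 = 13·30 + 1 ≡ 1 (mod 30) and x^{30} = 1 for x ≠ 0 (Fermat). So h⁻¹(8) = 8^17 mod 31.
Repeated squaring mod 31: 8^1 ≡ 8, 8^2 ≡ 8² = 64 ≡ 2, 8^4 ≡ 2² = 4, 8^8 ≡ 4² = 16, 8^16 ≡ 16² = 256 ≡ 8. Since 17 = 16 + 1, 8^17 ≡ 8·8: 8·8 = 64 ≡ 2. So 8^17 ≡ 2 (mod 31).
Hence h⁻¹(8) = 2.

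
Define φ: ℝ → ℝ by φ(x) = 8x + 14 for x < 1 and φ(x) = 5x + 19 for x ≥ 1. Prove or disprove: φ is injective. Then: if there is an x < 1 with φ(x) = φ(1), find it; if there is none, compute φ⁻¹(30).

Both pieces are strictly increasing (slopes 8 and 5), so each is injective on its own interval.
The left piece maps (−∞, 1) onto (−∞, 22); the right piece maps [1, ∞) onto [24, ∞).
These images are disjoint, so no value is attained by both pieces. Therefore φ is injective.
Because the two images are disjoint, no x < 1 has φ(x) = φ(1), so we compute φ⁻¹(30): 30 lies in [24, ∞), so solve 5x + 19 = 30: x = (30 − 19)/5 = 11/5.

11/5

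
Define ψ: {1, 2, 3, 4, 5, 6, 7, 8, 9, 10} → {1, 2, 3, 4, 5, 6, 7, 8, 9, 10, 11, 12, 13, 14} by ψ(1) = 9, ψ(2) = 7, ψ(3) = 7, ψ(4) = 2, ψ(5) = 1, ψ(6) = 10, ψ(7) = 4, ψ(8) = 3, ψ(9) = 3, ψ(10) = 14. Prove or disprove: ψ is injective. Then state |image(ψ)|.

ψ(2) = 7 = ψ(3) with 2 ≠ 3, so ψ is not injective.
The image of ψ is {1, 2, 3, 4, 7, 9, 10, 14}, which has 8 elements.

8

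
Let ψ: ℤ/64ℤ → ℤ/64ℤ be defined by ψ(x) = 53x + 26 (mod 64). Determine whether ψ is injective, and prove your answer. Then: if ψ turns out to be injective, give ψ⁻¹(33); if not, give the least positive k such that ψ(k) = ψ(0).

Recall: injectivity means: for all x_1, x_2 in the domain, ψ(x_1) = ψ(x_2) implies x_1 = x_2.
If ψ(x_1) = ψ(x_2), then 53x_1 ≡ 53x_2 (mod 64). Because gcd(53, 64) = 1, we may cancel 53 to get x_1 ≡ x_2 (mod 64).
Therefore ψ is injective.
We now compute 53⁻¹ mod 64 explicitly. Euclid's algorithm: 64 = 1·53 + 11, 53 = 4·11 + 9, 11 = 1·9 + 2, 9 = 4·2 + 1; back-substituting gives 1 = 29·53 − 24·64, so 53⁻¹ ≡ 29 (mod 64).
Since ψ is injective, we find ψ⁻¹(33): we need 53x ≡ 33 − 26 ≡ 7 (mod 64). Using 53⁻¹ = 29: x ≡ 29·7 = 203 = 3·64 + 11, so x = 11.
Check: ψ(11) = 53·11 + 26 = 609 = 9·64 + 33 ≡ 33 (mod 64).

11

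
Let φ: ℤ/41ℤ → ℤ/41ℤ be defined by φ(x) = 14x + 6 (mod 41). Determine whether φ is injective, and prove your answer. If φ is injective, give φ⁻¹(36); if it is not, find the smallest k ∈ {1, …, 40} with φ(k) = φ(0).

Recall: φ is injective when φ(u) = φ(v) forces u = v.
If φ(u) = φ(v), then 14u ≡ 14v (mod 41). Because gcd(14, 41) = 1, we may cancel 14 to get u ≡ v (mod 41).
Therefore φ is injective.
We now compute 14⁻¹ mod 41 explicitly. Euclid's algorithm: 41 = 2·14 + 13, 14 = 1·13 + 1; back-substituting gives 1 = 3·14 − 1·41, so 14⁻¹ ≡ 3 (mod 41).
Since φ is injective, we find φ⁻¹(36): we need 14x ≡ 36 − 6 ≡ 30 (mod 41). Using 14⁻¹ = 3: x ≡ 3·30 = 90 = 2·41 + 8, so x = 8.
Check: φ(8) = 14·8 + 6 = 118 = 2·41 + 36 ≡ 36 (mod 41).

8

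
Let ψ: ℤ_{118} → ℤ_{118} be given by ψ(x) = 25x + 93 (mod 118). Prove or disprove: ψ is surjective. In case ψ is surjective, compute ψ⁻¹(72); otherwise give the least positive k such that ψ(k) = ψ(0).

Since gcd(25, 118) = 1, 25 is invertible modulo 118. Euclid's algorithm: 118 = 4·25 + 18, 25 = 1·18 + 7, 18 = 2·7 + 4, 7 = 1·4 + 3, 4 = 1·3 + 1; back-substituting gives 1 = 85·25 − 18·118, so 25⁻¹ ≡ 85 (mod 118).
Then y ↦ 85(y − 93) is a two-sided inverse to ψ, so every y ∈ ℤ_{118} has a preimage.
Thus ψ is surjective.
Since ψ is surjective, we find ψ⁻¹(72): we need 25x ≡ 72 − 93 ≡ 97 (mod 118). Using 25⁻¹ = 85: x ≡ 85·97 = 8245 = 69·118 + 103, so x = 103.
Check: ψ(103) = 25·103 + 93 = 2668 = 22·118 + 72 ≡ 72 (mod 118).

103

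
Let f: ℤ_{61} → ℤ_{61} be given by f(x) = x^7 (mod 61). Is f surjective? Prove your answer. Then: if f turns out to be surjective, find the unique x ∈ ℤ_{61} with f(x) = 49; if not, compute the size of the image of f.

36

Since 61 is prime, the nonzero elements of ℤ_{61} form a cyclic group of order 60.
As gcd(7, 60) = 1, raising to the 7th power is a bijection on this group: if a^7 ≡ b^7 then (ab^{−1})^7 = 1, and the only element of order dividing gcd(7, 60) = 1 is 1, so a = b.
With f(0) = 0 this makes f injective on all of ℤ_{61}, hence bijective (finite equal-size domain and codomain). In particular f is surjective.
Since f is surjective, we find the preimage of 49. The inverse of x ↦ x^7 on (ℤ_{61})^× is x ↦ x^43, because 7·43 = 301 = 5·60 + 1 ≡ 1 (mod 60) and x^{60} = 1 for x ≠ 0 (Fermat). So f⁻¹(49) = 49^43 mod 61.
Repeated squaring mod 61: 49^1 ≡ 49, 49^2 ≡ 49² = 2401 ≡ 22, 49^4 ≡ 22² = 484 ≡ 57, 49^8 ≡ 57² = 3249 ≡ 16, 49^16 ≡ 16² = 256 ≡ 12, 49^32 ≡ 12² = 144 ≡ 22. Since 43 = 32 + 8 + 2 + 1, 49^43 ≡ 22·16·22·49: 22·16 = 352 ≡ 47, then 47·22 = 1034 ≡ 58, then 58·49 = 2842 ≡ 36. So 49^43 ≡ 36 (mod 61).
Hence f⁻¹(49) = 36.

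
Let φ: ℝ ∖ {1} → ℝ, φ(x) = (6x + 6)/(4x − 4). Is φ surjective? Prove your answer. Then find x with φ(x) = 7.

17/11

If φ(x) = 3/2, cross-multiplying gives 4(6x + 6) = 6(4x − 4), which simplifies to 24 = −24 — false.  So 3/2 has no preimage and φ is not surjective.
Solving φ(x) = 7: cross-multiplying gives 6x + 6 = 7(4x − 4), which rearranges to −22x = −34, so x = 17/11.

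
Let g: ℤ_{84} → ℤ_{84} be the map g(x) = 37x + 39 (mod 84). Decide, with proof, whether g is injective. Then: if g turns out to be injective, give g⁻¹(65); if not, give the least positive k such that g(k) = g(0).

62

If g(x_1) = g(x_2), then 37x_1 ≡ 37x_2 (mod 84). Because gcd(37, 84) = 1, we may cancel 37 to get x_1 ≡ x_2 (mod 84).
Thus g is injective.
We now compute 37⁻¹ mod 84 explicitly. Euclid's algorithm: 84 = 2·37 + 10, 37 = 3·10 + 7, 10 = 1·7 + 3, 7 = 2·3 + 1; back-substituting gives 1 = 25·37 − 11·84, so 37⁻¹ ≡ 25 (mod 84).
Since g is injective, we find g⁻¹(65): we need 37x ≡ 65 − 39 ≡ 26 (mod 84). Using 37⁻¹ = 25: x ≡ 25·26 = 650 = 7·84 + 62, so x = 62.
Check: g(62) = 37·62 + 39 = 2333 = 27·84 + 65 ≡ 65 (mod 84).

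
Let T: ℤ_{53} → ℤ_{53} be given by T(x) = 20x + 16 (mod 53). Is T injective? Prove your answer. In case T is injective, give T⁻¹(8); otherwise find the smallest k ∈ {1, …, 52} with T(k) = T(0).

42

By definition, T is injective when T(a) = T(b) forces a = b.
Suppose T(a) = T(b) in ℤ_{53}. Then 20a + 16 ≡ 20b + 16 (mod 53), hence 20(a − b) ≡ 0 (mod 53).
Since gcd(20, 53) = 1, 20 is invertible modulo 53, hence a − b ≡ 0 (mod 53), i.e. a = b.
Hence T is injective.
We now compute 20⁻¹ mod 53 explicitly. Euclid's algorithm: 53 = 2·20 + 13, 20 = 1·13 + 7, 13 = 1·7 + 6, 7 = 1·6 + 1; back-substituting gives 1 = 8·20 − 3·53, so 20⁻¹ ≡ 8 (mod 53).
Since T is injective, we compute T⁻¹(8): solve 20x + 16 ≡ 8 (mod 53), i.e. 20x ≡ 45 (mod 53).
Multiplying by 20⁻¹ = 8 gives x ≡ 8·45 = 360 = 6·53 + 42 ≡ 42 (mod 53).
Check: T(42) = 20·42 + 16 = 856 = 16·53 + 8 ≡ 8 (mod 53).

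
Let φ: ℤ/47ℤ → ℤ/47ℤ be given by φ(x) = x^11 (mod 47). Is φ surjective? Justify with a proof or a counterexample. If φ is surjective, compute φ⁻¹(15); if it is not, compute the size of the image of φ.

33

Since 47 is prime, the nonzero elements of ℤ/47ℤ form a cyclic group of order 46.
As gcd(11, 46) = 1, raising to the 11th power is a bijection on this group: if s^11 ≡ t^11 then (st^{−1})^11 = 1, and the only element of order dividing gcd(11, 46) = 1 is 1, so s = t.
With φ(0) = 0 this makes φ injective on all of ℤ/47ℤ, hence bijective (finite equal-size domain and codomain). In particular φ is surjective.
Since φ is surjective, we find the preimage of 15. The inverse of x ↦ x^11 on (ℤ/47ℤ)^× is x ↦ x^21, because 11·21 = 231 = 5·46 + 1 ≡ 1 (mod 46) and x^{46} = 1 for x ≠ 0 (Fermat). So φ⁻¹(15) = 15^21 mod 47.
Repeated squaring mod 47: 15^1 ≡ 15, 15^2 ≡ 15² = 225 ≡ 37, 15^4 ≡ 37² = 1369 ≡ 6, 15^8 ≡ 6² = 36, 15^16 ≡ 36² = 1296 ≡ 27. Since 21 = 16 + 4 + 1, 15^21 ≡ 27·6·15: 27·6 = 162 ≡ 21, then 21·15 = 315 ≡ 33. So 15^21 ≡ 33 (mod 47).
Hence φ⁻¹(15) = 33.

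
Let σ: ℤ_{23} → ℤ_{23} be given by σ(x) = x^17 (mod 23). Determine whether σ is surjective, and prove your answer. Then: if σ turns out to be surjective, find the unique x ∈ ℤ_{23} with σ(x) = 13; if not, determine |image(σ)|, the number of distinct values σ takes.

Since 23 is prime, the nonzero elements of ℤ_{23} form a cyclic group of order 22.
As gcd(17, 22) = 1, raising to the 17th power is a bijection on this group: if a^17 ≡ b^17 then (ab^{−1})^17 = 1, and the only element of order dividing gcd(17, 22) = 1 is 1, so a = b.
With σ(0) = 0 this makes σ injective on all of ℤ_{23}, hence bijective (finite equal-size domain and codomain). In particular σ is surjective.
Since σ is surjective, we find the preimage of 13. The inverse of x ↦ x^17 on (ℤ_{23})^× is x ↦ x^13, because 17·13 = 221 = 10·22 + 1 ≡ 1 (mod 22) and x^{22} = 1 for x ≠ 0 (Fermat). So σ⁻¹(13) = 13^13 mod 23.
Repeated squaring mod 23: 13^1 ≡ 13, 13^2 ≡ 13² = 169 ≡ 8, 13^4 ≡ 8² = 64 ≡ 18, 13^8 ≡ 18² = 324 ≡ 2. Since 13 = 8 + 4 + 1, 13^13 ≡ 2·18·13: 2·18 = 36 ≡ 13, then 13·13 = 169 ≡ 8. So 13^13 ≡ 8 (mod 23).
Hence σ⁻¹(13) = 8.

8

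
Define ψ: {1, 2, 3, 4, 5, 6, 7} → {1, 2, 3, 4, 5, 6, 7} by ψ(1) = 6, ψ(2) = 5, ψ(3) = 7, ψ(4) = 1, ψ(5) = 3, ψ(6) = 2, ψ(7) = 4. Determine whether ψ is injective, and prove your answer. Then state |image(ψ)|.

The values ψ(1), …, ψ(7) are 6, 5, 7, 1, 3, 2, 4 — all distinct.
So ψ(u) = ψ(v) only when u = v, and ψ is injective.
The image of ψ is {1, 2, 3, 4, 5, 6, 7}, which has 7 elements.

7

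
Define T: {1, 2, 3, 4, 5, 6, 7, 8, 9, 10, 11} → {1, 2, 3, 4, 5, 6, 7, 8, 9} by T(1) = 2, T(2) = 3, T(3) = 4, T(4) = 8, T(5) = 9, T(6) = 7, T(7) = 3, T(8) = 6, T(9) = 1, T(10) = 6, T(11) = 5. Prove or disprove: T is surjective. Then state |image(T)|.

Every element of the codomain has a preimage: 1 = T(9), 2 = T(1), 3 = T(2), 4 = T(3), 5 = T(11), 6 = T(8), 7 = T(6), 8 = T(4), 9 = T(5).
Therefore T is surjective.
The image of T is {1, 2, 3, 4, 5, 6, 7, 8, 9}, which has 9 elements.

9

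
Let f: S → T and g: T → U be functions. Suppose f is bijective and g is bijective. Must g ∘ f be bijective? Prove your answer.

bijective

Injectivity: if g(f(a)) = g(f(b)) then f(a) = f(b) (g injective) so a = b (f injective).
Surjectivity: for c ∈ U pick b with g(b) = c, then a with f(a) = b; then (g ∘ f)(a) = c.
Therefore g ∘ f is bijective.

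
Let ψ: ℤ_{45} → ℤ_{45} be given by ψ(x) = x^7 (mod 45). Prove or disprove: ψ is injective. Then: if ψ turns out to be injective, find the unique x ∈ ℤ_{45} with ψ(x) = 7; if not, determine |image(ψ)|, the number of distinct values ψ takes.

ψ(0) = 0^7 = 0.
ψ(15): Repeated squaring mod 45: 15^1 ≡ 15, 15^2 ≡ 15² = 225 ≡ 0, 15^4 ≡ 0² = 0. Since 7 = 4 + 2 + 1, 15^7 ≡ 0·0·15: 0·0 = 0, then 0·15 = 0. So 15^7 ≡ 0 (mod 45).
So ψ(0) = ψ(15) = 0 while 0 ≠ 15, thus ψ is not injective.
Since ψ is not injective, we determine |image(ψ)|. Computing x^7 mod 45 for each x (by repeated squaring, reducing mod 45 at every step), the values ψ(0), ψ(1), …, ψ(44) are: 0, 1, 38, 27, 4, 5, 36, 43, 17, 9, 10, 11, 18, 22, 14, 0, 16, 8, 27, 19, 20, 36, 13, 32, 9, 25, 26, 18, 37, 29, 0, 31, 23, 27, 34, 35, 36, 28, 2, 9, 40, 41, 18, 7, 44.
The distinct values are {0, 1, 2, 4, 5, 7, 8, 9, 10, 11, 13, 14, 16, 17, 18, 19, 20, 22, 23, 25, 26, 27, 28, 29, 31, 32, 34, 35, 36, 37, 38, 40, 41, 43, 44}; there are 35 of them.

35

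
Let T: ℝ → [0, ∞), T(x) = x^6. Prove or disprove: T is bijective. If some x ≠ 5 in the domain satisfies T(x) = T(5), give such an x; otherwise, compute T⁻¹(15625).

T(5) = 15625 = (−5)^6 = T(−5) (since 6 is even), with 5 ≠ −5. So T is not injective, hence not bijective.
For the follow-up, such an x exists: taking x = −5 ∈ ℝ gives T(−5) = 15625 = T(5) with −5 ≠ 5.

-5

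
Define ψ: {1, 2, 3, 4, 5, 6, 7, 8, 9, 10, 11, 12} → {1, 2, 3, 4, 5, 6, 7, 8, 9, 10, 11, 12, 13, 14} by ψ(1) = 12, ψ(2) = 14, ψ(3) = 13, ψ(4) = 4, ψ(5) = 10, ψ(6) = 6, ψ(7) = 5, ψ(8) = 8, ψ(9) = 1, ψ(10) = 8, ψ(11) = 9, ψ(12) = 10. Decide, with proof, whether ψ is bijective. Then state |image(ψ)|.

ψ(8) = 8 = ψ(10) with 8 ≠ 10, so ψ is not injective, hence not bijective.
The image of ψ is {1, 4, 5, 6, 8, 9, 10, 12, 13, 14}, which has 10 elements.

10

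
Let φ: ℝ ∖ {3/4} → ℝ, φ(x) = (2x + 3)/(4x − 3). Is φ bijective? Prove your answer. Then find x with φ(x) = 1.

3

If φ(x) = 1/2, cross-multiplying gives 4(2x + 3) = 2(4x − 3), which simplifies to 12 = −6 — false.  So 1/2 has no preimage and φ is not surjective.
Thus φ is not bijective.
Solving φ(x) = 1: cross-multiplying gives 2x + 3 = 1(4x − 3), which rearranges to −2x = −6, so x = 3.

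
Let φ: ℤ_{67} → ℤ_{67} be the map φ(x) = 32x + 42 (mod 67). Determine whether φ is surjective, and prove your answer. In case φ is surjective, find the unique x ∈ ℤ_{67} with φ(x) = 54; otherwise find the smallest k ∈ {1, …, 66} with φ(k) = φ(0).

By definition, φ is surjective if every y in the codomain equals φ(x) for some x in the domain.
Since gcd(32, 67) = 1, 32 is invertible modulo 67. Euclid's algorithm: 67 = 2·32 + 3, 32 = 10·3 + 2, 3 = 1·2 + 1; back-substituting gives 1 = 44·32 − 21·67, so 32⁻¹ ≡ 44 (mod 67).
Then y ↦ 44(y − 42) is a two-sided inverse to φ, so every y ∈ ℤ_{67} has a preimage.
Hence φ is surjective.
Since φ is surjective, we find φ⁻¹(54): we need 32x ≡ 54 − 42 ≡ 12 (mod 67). Using 32⁻¹ = 44: x ≡ 44·12 = 528 = 7·67 + 59, so x = 59.
Check: φ(59) = 32·59 + 42 = 1930 = 28·67 + 54 ≡ 54 (mod 67).

59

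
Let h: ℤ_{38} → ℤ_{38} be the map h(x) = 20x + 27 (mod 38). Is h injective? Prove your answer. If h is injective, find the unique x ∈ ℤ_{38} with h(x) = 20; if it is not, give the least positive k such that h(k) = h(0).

We have gcd(20, 38) = 2 > 1. Taking x_1 = 0 and x_2 = 19: h(0) = 27 and h(19) = 20·19 + 27 = 407 ≡ 27 (mod 38).
So h(0) = h(19) while 0 ≠ 19, therefore h is not injective.
Since h is not injective, we find the least positive k with h(k) = h(0): this means 20k ≡ 0 (mod 38), i.e. 38 ∣ 20k. Since gcd(20, 38) = 2, dividing through by 2 this holds exactly when 19 ∣ 10k, and as gcd(10, 19) = 1, exactly when 19 ∣ k.
The smallest positive such k is 19.

19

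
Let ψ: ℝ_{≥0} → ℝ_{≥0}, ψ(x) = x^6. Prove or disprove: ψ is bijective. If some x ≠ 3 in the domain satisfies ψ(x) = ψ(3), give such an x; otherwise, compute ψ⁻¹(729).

3

On ℝ_{≥0}, x ↦ x^6 is strictly increasing (injective) and for any y ∈ ℝ_{≥0} the 6th root y^{1/6} lies in ℝ_{≥0} (surjective). So ψ is bijective.
Since x ↦ x^6 is strictly increasing on ℝ_{≥0}, it is injective there, so no x ≠ 3 in the domain has ψ(x) = ψ(3). We therefore compute ψ⁻¹(729) = 729^{1/6} = 3 (indeed 3^6 = 729).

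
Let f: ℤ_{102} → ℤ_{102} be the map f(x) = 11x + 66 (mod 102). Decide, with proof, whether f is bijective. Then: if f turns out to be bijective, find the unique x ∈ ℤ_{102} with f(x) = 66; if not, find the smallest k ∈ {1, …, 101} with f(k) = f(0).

0

Suppose f(x_1) = f(x_2) in ℤ_{102}. Then 11x_1 + 66 ≡ 11x_2 + 66 (mod 102), therefore 11(x_1 − x_2) ≡ 0 (mod 102).
Since gcd(11, 102) = 1, 11 is invertible modulo 102, hence x_1 − x_2 ≡ 0 (mod 102), i.e. x_1 = x_2.
We now compute 11⁻¹ mod 102 explicitly. Euclid's algorithm: 102 = 9·11 + 3, 11 = 3·3 + 2, 3 = 1·2 + 1; back-substituting gives 1 = 65·11 − 7·102, so 11⁻¹ ≡ 65 (mod 102).
Then y ↦ 65(y − 66) is a two-sided inverse to f, so every y ∈ ℤ_{102} has a preimage.
Thus f is bijective.
Since f is bijective, we compute f⁻¹(66): solve 11x + 66 ≡ 66 (mod 102), i.e. 11x ≡ 0 (mod 102).
Multiplying by 11⁻¹ = 65 gives x ≡ 65·0 = 0 ≡ 0 (mod 102).
Check: f(0) = 11·0 + 66 = 66 ≡ 66 (mod 102).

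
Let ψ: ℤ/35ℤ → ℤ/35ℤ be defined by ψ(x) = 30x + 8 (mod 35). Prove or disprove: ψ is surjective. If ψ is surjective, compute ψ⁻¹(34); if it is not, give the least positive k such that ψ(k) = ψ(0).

7

Since gcd(30, 35) = 5, we have 30x ≡ 0 (mod 5) for all x, so ψ(x) ≡ 3 (mod 5).
But 0 ≢ 3 (mod 5), so 0 ∈ ℤ/35ℤ has no preimage. Therefore ψ is not surjective.
Since ψ is not surjective, we find the least positive k with ψ(k) = ψ(0): this means 30k ≡ 0 (mod 35), i.e. 35 ∣ 30k. Since gcd(30, 35) = 5, dividing through by 5 this holds exactly when 7 ∣ 6k, and as gcd(6, 7) = 1, exactly when 7 ∣ k.
The smallest positive such k is 7.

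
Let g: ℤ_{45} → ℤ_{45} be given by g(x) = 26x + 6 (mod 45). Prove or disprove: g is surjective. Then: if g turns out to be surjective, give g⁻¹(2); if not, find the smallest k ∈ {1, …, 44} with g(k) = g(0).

Recall that surjectivity means every element of the codomain has a preimage under g.
Since gcd(26, 45) = 1, 26 is invertible modulo 45. Euclid's algorithm: 45 = 1·26 + 19, 26 = 1·19 + 7, 19 = 2·7 + 5, 7 = 1·5 + 2, 5 = 2·2 + 1; back-substituting gives 1 = 26·26 − 15·45, so 26⁻¹ ≡ 26 (mod 45).
For any y ∈ ℤ_{45}, x = 26(y − 6) mod 45 satisfies g(x) = 26·26(y − 6) + 6 ≡ y (since 26·26 ≡ 1 mod 45). So every y has a preimage.
Hence g is surjective.
Since g is surjective, we find g⁻¹(2): we need 26x ≡ 2 − 6 ≡ 41 (mod 45). Using 26⁻¹ = 26: x ≡ 26·41 = 1066 = 23·45 + 31, so x = 31.
Check: g(31) = 26·31 + 6 = 812 = 18·45 + 2 ≡ 2 (mod 45).

31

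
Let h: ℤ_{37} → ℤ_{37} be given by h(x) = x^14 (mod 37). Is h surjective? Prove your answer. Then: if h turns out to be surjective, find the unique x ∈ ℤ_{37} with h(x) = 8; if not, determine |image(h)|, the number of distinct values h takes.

19

h(18): Repeated squaring mod 37: 18^1 ≡ 18, 18^2 ≡ 18² = 324 ≡ 28, 18^4 ≡ 28² = 784 ≡ 7, 18^8 ≡ 7² = 49 ≡ 12. Since 14 = 8 + 4 + 2, 18^14 ≡ 12·7·28: 12·7 = 84 ≡ 10, then 10·28 = 280 ≡ 21. So 18^14 ≡ 21 (mod 37).
h(19): Repeated squaring mod 37: 19^1 ≡ 19, 19^2 ≡ 19² = 361 ≡ 28, 19^4 ≡ 28² = 784 ≡ 7, 19^8 ≡ 7² = 49 ≡ 12. Since 14 = 8 + 4 + 2, 19^14 ≡ 12·7·28: 12·7 = 84 ≡ 10, then 10·28 = 280 ≡ 21. So 19^14 ≡ 21 (mod 37).
So h(18) = h(19) = 21 while 18 ≠ 19, hence h is not injective.
A non-injective map from the 37-element set ℤ_{37} to itself takes at most 36 distinct values, so it cannot be surjective. Therefore h is not surjective.
Since h is not surjective, we determine |image(h)|. Computing x^14 mod 37 for each x (by repeated squaring, reducing mod 37 at every step), the values h(0), h(1), …, h(36) are: 0, 1, 30, 16, 12, 28, 36, 9, 27, 34, 26, 10, 7, 25, 11, 4, 33, 3, 21, 21, 3, 33, 4, 11, 25, 7, 10, 26, 34, 27, 9, 36, 28, 12, 16, 30, 1.
The distinct values are {0, 1, 3, 4, 7, 9, 10, 11, 12, 16, 21, 25, 26, 27, 28, 30, 33, 34, 36}; there are 19 of them.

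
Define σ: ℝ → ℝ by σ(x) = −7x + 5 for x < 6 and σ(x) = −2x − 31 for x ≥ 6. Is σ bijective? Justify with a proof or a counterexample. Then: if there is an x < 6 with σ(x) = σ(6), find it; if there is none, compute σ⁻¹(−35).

Both pieces are strictly decreasing (slopes −7 and −2), so each is injective on its own interval.
The left piece maps (−∞, 6) onto (−37, ∞); the right piece maps [6, ∞) onto (−∞, −43].
The images leave a gap (−37 has no preimage), so σ is not surjective, hence not bijective.
Because the two images are disjoint, no x < 6 has σ(x) = σ(6), so we compute σ⁻¹(−35): −35 lies in (−37, ∞), so solve −7x + 5 = −35: x = (−35 − 5)/(−7) = 40/7.

40/7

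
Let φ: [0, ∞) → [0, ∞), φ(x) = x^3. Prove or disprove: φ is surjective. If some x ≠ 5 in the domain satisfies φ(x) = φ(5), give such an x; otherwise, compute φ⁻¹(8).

2

For any y ∈ [0, ∞), x = y^{1/3} ∈ [0, ∞) gives φ(x) = y, so φ is surjective.
Since x ↦ x^3 is strictly increasing on [0, ∞), it is injective there, so no x ≠ 5 in the domain has φ(x) = φ(5). We therefore compute φ⁻¹(8) = 8^{1/3} = 2 (indeed 2^3 = 8).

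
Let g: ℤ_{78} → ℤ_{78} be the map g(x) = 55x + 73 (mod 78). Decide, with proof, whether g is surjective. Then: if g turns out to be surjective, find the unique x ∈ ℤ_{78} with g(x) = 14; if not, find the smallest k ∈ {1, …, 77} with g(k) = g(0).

Since gcd(55, 78) = 1, 55 is invertible modulo 78. Euclid's algorithm: 78 = 1·55 + 23, 55 = 2·23 + 9, 23 = 2·9 + 5, 9 = 1·5 + 4, 5 = 1·4 + 1; back-substituting gives 1 = 61·55 − 43·78, so 55⁻¹ ≡ 61 (mod 78).
For any y ∈ ℤ_{78}, x = 61(y − 73) mod 78 satisfies g(x) = 55·61(y − 73) + 73 ≡ y (since 55·61 ≡ 1 mod 78). So every y has a preimage.
Therefore g is surjective.
Since g is surjective, we find g⁻¹(14): we need 55x ≡ 14 − 73 ≡ 19 (mod 78). Using 55⁻¹ = 61: x ≡ 61·19 = 1159 = 14·78 + 67, so x = 67.
Check: g(67) = 55·67 + 73 = 3758 = 48·78 + 14 ≡ 14 (mod 78).

67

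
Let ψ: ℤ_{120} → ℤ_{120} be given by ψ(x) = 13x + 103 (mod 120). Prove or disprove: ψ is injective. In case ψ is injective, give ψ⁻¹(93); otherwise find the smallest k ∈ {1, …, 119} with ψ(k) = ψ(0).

If ψ(u) = ψ(v), then 13u ≡ 13v (mod 120). Because gcd(13, 120) = 1, we may cancel 13 to get u ≡ v (mod 120).
Therefore ψ is injective.
We now compute 13⁻¹ mod 120 explicitly. Euclid's algorithm: 120 = 9·13 + 3, 13 = 4·3 + 1; back-substituting gives 1 = 37·13 − 4·120, so 13⁻¹ ≡ 37 (mod 120).
Since ψ is injective, we find ψ⁻¹(93): we need 13x ≡ 93 − 103 ≡ 110 (mod 120). Using 13⁻¹ = 37: x ≡ 37·110 = 4070 = 33·120 + 110, so x = 110.
Check: ψ(110) = 13·110 + 103 = 1533 = 12·120 + 93 ≡ 93 (mod 120).

110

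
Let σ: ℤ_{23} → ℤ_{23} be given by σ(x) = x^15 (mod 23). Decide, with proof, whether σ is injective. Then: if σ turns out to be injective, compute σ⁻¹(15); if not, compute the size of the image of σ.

Since 23 is prime, the nonzero elements of ℤ_{23} form a cyclic group of order 22.
As gcd(15, 22) = 1, raising to the 15th power is a bijection on this group: if a^15 ≡ b^15 then (ab^{−1})^15 = 1, and the only element of order dividing gcd(15, 22) = 1 is 1, so a = b.
With σ(0) = 0 this makes σ injective on all of ℤ_{23}, hence bijective (finite equal-size domain and codomain). In particular σ is injective.
Since σ is injective, we find the preimage of 15. The inverse of x ↦ x^15 on (ℤ_{23})^× is x ↦ x^3, because 15·3 = 45 = 2·22 + 1 ≡ 1 (mod 22) and x^{22} = 1 for x ≠ 0 (Fermat). So σ⁻¹(15) = 15^3 mod 23.
Repeated squaring mod 23: 15^1 ≡ 15, 15^2 ≡ 15² = 225 ≡ 18. Since 3 = 2 + 1, 15^3 ≡ 18·15: 18·15 = 270 ≡ 17. So 15^3 ≡ 17 (mod 23).
Hence σ⁻¹(15) = 17.

17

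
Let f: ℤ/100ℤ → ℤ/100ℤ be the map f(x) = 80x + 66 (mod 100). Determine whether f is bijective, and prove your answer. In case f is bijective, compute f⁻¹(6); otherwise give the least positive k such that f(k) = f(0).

We have gcd(80, 100) = 20 > 1. Taking a = 0 and b = 5: f(0) = 66 and f(5) = 80·5 + 66 = 466 ≡ 66 (mod 100).
So f(0) = f(5) while 0 ≠ 5, so f is not injective, hence not bijective.
Since f is not bijective, we find the least positive k with f(k) = f(0): this means 80k ≡ 0 (mod 100), i.e. 100 ∣ 80k. Since gcd(80, 100) = 20, dividing through by 20 this holds exactly when 5 ∣ 4k, and as gcd(4, 5) = 1, exactly when 5 ∣ k.
The smallest positive such k is 5.

5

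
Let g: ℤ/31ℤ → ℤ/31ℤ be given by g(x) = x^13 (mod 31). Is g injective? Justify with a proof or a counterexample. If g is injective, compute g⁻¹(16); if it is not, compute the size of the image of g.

8

Since 31 is prime, the nonzero elements of ℤ/31ℤ form a cyclic group of order 30.
As gcd(13, 30) = 1, raising to the 13th power is a bijection on this group: if x_1^13 ≡ x_2^13 then (x_1x_2^{−1})^13 = 1, and the only element of order dividing gcd(13, 30) = 1 is 1, so x_1 = x_2.
With g(0) = 0 this makes g injective on all of ℤ/31ℤ, hence bijective (finite equal-size domain and codomain). In particular g is injective.
Since g is injective, we find the preimage of 16. The inverse of x ↦ x^13 on (ℤ/31ℤ)^× is x ↦ x^7, because 13·7 = 91 = 3·30 + 1 ≡ 1 (mod 30) and x^{30} = 1 for x ≠ 0 (Fermat). So g⁻¹(16) = 16^7 mod 31.
Repeated squaring mod 31: 16^1 ≡ 16, 16^2 ≡ 16² = 256 ≡ 8, 16^4 ≡ 8² = 64 ≡ 2. Since 7 = 4 + 2 + 1, 16^7 ≡ 2·8·16: 2·8 = 16, then 16·16 = 256 ≡ 8. So 16^7 ≡ 8 (mod 31).
Hence g⁻¹(16) = 8.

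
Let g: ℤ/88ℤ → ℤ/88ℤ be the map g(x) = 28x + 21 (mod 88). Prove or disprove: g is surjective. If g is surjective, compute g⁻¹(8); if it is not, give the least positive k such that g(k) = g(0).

Since gcd(28, 88) = 4, we have 28x ≡ 0 (mod 4) for all x, so g(x) ≡ 1 (mod 4).
But 0 ≢ 1 (mod 4), so 0 ∈ ℤ/88ℤ has no preimage. Thus g is not surjective.
Since g is not surjective, we find the least positive k with g(k) = g(0): this means 28k ≡ 0 (mod 88), i.e. 88 ∣ 28k. Since gcd(28, 88) = 4, dividing through by 4 this holds exactly when 22 ∣ 7k, and as gcd(7, 22) = 1, exactly when 22 ∣ k.
The smallest positive such k is 22.

22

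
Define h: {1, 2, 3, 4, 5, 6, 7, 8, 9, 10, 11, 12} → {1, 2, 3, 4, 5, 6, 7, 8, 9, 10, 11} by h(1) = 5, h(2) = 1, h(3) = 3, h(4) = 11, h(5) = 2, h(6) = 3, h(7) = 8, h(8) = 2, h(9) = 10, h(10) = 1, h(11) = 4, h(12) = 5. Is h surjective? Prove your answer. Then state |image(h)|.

No element maps to 6, so h is not surjective.
The image of h is {1, 2, 3, 4, 5, 8, 10, 11}, which has 8 elements.

8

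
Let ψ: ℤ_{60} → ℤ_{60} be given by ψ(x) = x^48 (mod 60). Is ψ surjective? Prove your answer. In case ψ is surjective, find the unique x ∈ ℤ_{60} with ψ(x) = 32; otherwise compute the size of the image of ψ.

ψ(2): Repeated squaring mod 60: 2^1 ≡ 2, 2^2 ≡ 2² = 4, 2^4 ≡ 4² = 16, 2^8 ≡ 16² = 256 ≡ 16, 2^16 ≡ 16² = 256 ≡ 16, 2^32 ≡ 16² = 256 ≡ 16. Since 48 = 32 + 16, 2^48 ≡ 16·16: 16·16 = 256 ≡ 16. So 2^48 ≡ 16 (mod 60).
ψ(4): Repeated squaring mod 60: 4^1 ≡ 4, 4^2 ≡ 4² = 16, 4^4 ≡ 16² = 256 ≡ 16, 4^8 ≡ 16² = 256 ≡ 16, 4^16 ≡ 16² = 256 ≡ 16, 4^32 ≡ 16² = 256 ≡ 16. Since 48 = 32 + 16, 4^48 ≡ 16·16: 16·16 = 256 ≡ 16. So 4^48 ≡ 16 (mod 60).
So ψ(2) = ψ(4) = 16 while 2 ≠ 4, hence ψ is not injective.
A non-injective map from the 60-element set ℤ_{60} to itself takes at most 59 distinct values, so it cannot be surjective. Thus ψ is not surjective.
Since ψ is not surjective, we determine |image(ψ)|. Computing x^48 mod 60 for each x (by repeated squaring, reducing mod 60 at every step), the values ψ(0), ψ(1), …, ψ(59) are: 0, 1, 16, 21, 16, 25, 36, 1, 16, 21, 40, 1, 36, 1, 16, 45, 16, 1, 36, 1, 40, 21, 16, 1, 36, 25, 16, 21, 16, 1, 0, 1, 16, 21, 16, 25, 36, 1, 16, 21, 40, 1, 36, 1, 16, 45, 16, 1, 36, 1, 40, 21, 16, 1, 36, 25, 16, 21, 16, 1.
The distinct values are {0, 1, 16, 21, 25, 36, 40, 45}; there are 8 of them.

8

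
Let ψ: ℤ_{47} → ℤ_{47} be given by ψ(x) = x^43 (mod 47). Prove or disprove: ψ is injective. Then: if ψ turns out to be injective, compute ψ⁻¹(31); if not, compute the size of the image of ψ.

Since 47 is prime, the nonzero elements of ℤ_{47} form a cyclic group of order 46.
As gcd(43, 46) = 1, raising to the 43rd power is a bijection on this group: if u^43 ≡ v^43 then (uv^{−1})^43 = 1, and the only element of order dividing gcd(43, 46) = 1 is 1, so u = v.
With ψ(0) = 0 this makes ψ injective on all of ℤ_{47}, hence bijective (finite equal-size domain and codomain). In particular ψ is injective.
Since ψ is injective, we find the preimage of 31. The inverse of x ↦ x^43 on (ℤ_{47})^× is x ↦ x^15, because 43·15 = 645 = 14·46 + 1 ≡ 1 (mod 46) and x^{46} = 1 for x ≠ 0 (Fermat). So ψ⁻¹(31) = 31^15 mod 47.
Repeated squaring mod 47: 31^1 ≡ 31, 31^2 ≡ 31² = 961 ≡ 21, 31^4 ≡ 21² = 441 ≡ 18, 31^8 ≡ 18² = 324 ≡ 42. Since 15 = 8 + 4 + 2 + 1, 31^15 ≡ 42·18·21·31: 42·18 = 756 ≡ 4, then 4·21 = 84 ≡ 37, then 37·31 = 1147 ≡ 19. So 31^15 ≡ 19 (mod 47).
Hence ψ⁻¹(31) = 19.

19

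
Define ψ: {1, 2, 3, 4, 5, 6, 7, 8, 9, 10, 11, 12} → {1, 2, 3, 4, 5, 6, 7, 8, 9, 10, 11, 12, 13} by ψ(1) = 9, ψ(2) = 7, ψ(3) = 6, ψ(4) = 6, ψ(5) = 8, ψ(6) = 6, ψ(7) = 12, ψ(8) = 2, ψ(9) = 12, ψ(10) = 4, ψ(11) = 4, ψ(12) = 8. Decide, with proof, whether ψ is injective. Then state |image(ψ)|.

ψ(3) = 6 = ψ(4) with 3 ≠ 4, so ψ is not injective.
The image of ψ is {2, 4, 6, 7, 8, 9, 12}, which has 7 elements.

7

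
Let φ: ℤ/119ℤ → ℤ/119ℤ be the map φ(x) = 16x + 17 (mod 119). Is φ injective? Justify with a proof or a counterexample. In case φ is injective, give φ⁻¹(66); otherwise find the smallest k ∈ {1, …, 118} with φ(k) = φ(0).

70

Suppose φ(u) = φ(v) in ℤ/119ℤ. Then 16u + 17 ≡ 16v + 17 (mod 119), hence 16(u − v) ≡ 0 (mod 119).
Since gcd(16, 119) = 1, 16 is invertible modulo 119, therefore u − v ≡ 0 (mod 119), i.e. u = v.
Thus φ is injective.
We now compute 16⁻¹ mod 119 explicitly. Euclid's algorithm: 119 = 7·16 + 7, 16 = 2·7 + 2, 7 = 3·2 + 1; back-substituting gives 1 = 67·16 − 9·119, so 16⁻¹ ≡ 67 (mod 119).
Since φ is injective, we find φ⁻¹(66): we need 16x ≡ 66 − 17 ≡ 49 (mod 119). Using 16⁻¹ = 67: x ≡ 67·49 = 3283 = 27·119 + 70, so x = 70.
Check: φ(70) = 16·70 + 17 = 1137 = 9·119 + 66 ≡ 66 (mod 119).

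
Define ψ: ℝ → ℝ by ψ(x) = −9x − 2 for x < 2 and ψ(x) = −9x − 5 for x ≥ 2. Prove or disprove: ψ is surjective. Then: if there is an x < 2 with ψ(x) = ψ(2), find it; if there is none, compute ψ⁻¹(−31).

Both pieces are strictly decreasing (slopes −9 and −9), so each is injective on its own interval.
The left piece maps (−∞, 2) onto (−20, ∞); the right piece maps [2, ∞) onto (−∞, −23].
The union (−20, ∞) ∪ (−∞, −23] omits the interval between −20 and −23; in particular −20 has no preimage. So ψ is not surjective.
Because the two images are disjoint, no x < 2 has ψ(x) = ψ(2), so we compute ψ⁻¹(−31): −31 lies in (−∞, −23], so solve −9x − 5 = −31: x = (−31 + 5)/(−9) = 26/9.

26/9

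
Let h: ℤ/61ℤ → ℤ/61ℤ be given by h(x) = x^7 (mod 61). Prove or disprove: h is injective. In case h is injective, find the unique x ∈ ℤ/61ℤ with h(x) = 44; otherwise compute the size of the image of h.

Since 61 is prime, the nonzero elements of ℤ/61ℤ form a cyclic group of order 60.
As gcd(7, 60) = 1, raising to the 7th power is a bijection on this group: if x_1^7 ≡ x_2^7 then (x_1x_2^{−1})^7 = 1, and the only element of order dividing gcd(7, 60) = 1 is 1, so x_1 = x_2.
With h(0) = 0 this makes h injective on all of ℤ/61ℤ, hence bijective (finite equal-size domain and codomain). In particular h is injective.
Since h is injective, we find the preimage of 44. The inverse of x ↦ x^7 on (ℤ/61ℤ)^× is x ↦ x^43, because 7·43 = 301 = 5·60 + 1 ≡ 1 (mod 60) and x^{60} = 1 for x ≠ 0 (Fermat). So h⁻¹(44) = 44^43 mod 61.
Repeated squaring mod 61: 44^1 ≡ 44, 44^2 ≡ 44² = 1936 ≡ 45, 44^4 ≡ 45² = 2025 ≡ 12, 44^8 ≡ 12² = 144 ≡ 22, 44^16 ≡ 22² = 484 ≡ 57, 44^32 ≡ 57² = 3249 ≡ 16. Since 43 = 32 + 8 + 2 + 1, 44^43 ≡ 16·22·45·44: 16·22 = 352 ≡ 47, then 47·45 = 2115 ≡ 41, then 41·44 = 1804 ≡ 35. So 44^43 ≡ 35 (mod 61).
Hence h⁻¹(44) = 35.

35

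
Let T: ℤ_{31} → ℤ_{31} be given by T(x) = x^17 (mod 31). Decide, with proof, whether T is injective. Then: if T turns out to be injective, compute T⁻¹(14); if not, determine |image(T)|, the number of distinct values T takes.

18

Since 31 is prime, the nonzero elements of ℤ_{31} form a cyclic group of order 30.
As gcd(17, 30) = 1, raising to the 17th power is a bijection on this group: if a^17 ≡ b^17 then (ab^{−1})^17 = 1, and the only element of order dividing gcd(17, 30) = 1 is 1, so a = b.
With T(0) = 0 this makes T injective on all of ℤ_{31}, hence bijective (finite equal-size domain and codomain). In particular T is injective.
Since T is injective, we find the preimage of 14. The inverse of x ↦ x^17 on (ℤ_{31})^× is x ↦ x^23, because 17·23 = 391 = 13·30 + 1 ≡ 1 (mod 30) and x^{30} = 1 for x ≠ 0 (Fermat). So T⁻¹(14) = 14^23 mod 31.
Repeated squaring mod 31: 14^1 ≡ 14, 14^2 ≡ 14² = 196 ≡ 10, 14^4 ≡ 10² = 100 ≡ 7, 14^8 ≡ 7² = 49 ≡ 18, 14^16 ≡ 18² = 324 ≡ 14. Since 23 = 16 + 4 + 2 + 1, 14^23 ≡ 14·7·10·14: 14·7 = 98 ≡ 5, then 5·10 = 50 ≡ 19, then 19·14 = 266 ≡ 18. So 14^23 ≡ 18 (mod 31).
Hence T⁻¹(14) = 18.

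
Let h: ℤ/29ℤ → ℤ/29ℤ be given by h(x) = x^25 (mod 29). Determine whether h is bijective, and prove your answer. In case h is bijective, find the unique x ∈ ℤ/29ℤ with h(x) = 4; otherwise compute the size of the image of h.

Since 29 is prime, the nonzero elements of ℤ/29ℤ form a cyclic group of order 28.
As gcd(25, 28) = 1, raising to the 25th power is a bijection on this group: if x_1^25 ≡ x_2^25 then (x_1x_2^{−1})^25 = 1, and the only element of order dividing gcd(25, 28) = 1 is 1, so x_1 = x_2.
With h(0) = 0 this makes h injective on all of ℤ/29ℤ, hence bijective (finite equal-size domain and codomain). In particular h is bijective.
Since h is bijective, we find the preimage of 4. The inverse of x ↦ x^25 on (ℤ/29ℤ)^× is x ↦ x^9, because 25·9 = 225 = 8·28 + 1 ≡ 1 (mod 28) and x^{28} = 1 for x ≠ 0 (Fermat). So h⁻¹(4) = 4^9 mod 29.
Repeated squaring mod 29: 4^1 ≡ 4, 4^2 ≡ 4² = 16, 4^4 ≡ 16² = 256 ≡ 24, 4^8 ≡ 24² = 576 ≡ 25. Since 9 = 8 + 1, 4^9 ≡ 25·4: 25·4 = 100 ≡ 13. So 4^9 ≡ 13 (mod 29).
Hence h⁻¹(4) = 13.

13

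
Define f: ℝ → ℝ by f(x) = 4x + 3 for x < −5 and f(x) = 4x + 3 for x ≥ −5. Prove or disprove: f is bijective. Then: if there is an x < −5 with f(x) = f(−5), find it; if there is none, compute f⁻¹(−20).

Both pieces are strictly increasing (slopes 4 and 4), so each is injective on its own interval.
The left piece maps (−∞, −5) onto (−∞, −17); the right piece maps [−5, ∞) onto [−17, ∞).
Since −17 = −17, the images partition ℝ: f is injective and surjective, hence bijective.
Because the two images are disjoint, no x < −5 has f(x) = f(−5), so we compute f⁻¹(−20): −20 lies in (−∞, −17), so solve 4x + 3 = −20: x = (−20 − 3)/4 = −23/4.

-23/4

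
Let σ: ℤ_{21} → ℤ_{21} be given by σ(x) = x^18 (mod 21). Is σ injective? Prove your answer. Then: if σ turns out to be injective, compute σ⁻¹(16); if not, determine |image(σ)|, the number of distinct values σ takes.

4

σ(1) = 1^18 = 1.
σ(2): Repeated squaring mod 21: 2^1 ≡ 2, 2^2 ≡ 2² = 4, 2^4 ≡ 4² = 16, 2^8 ≡ 16² = 256 ≡ 4, 2^16 ≡ 4² = 16. Since 18 = 16 + 2, 2^18 ≡ 16·4: 16·4 = 64 ≡ 1. So 2^18 ≡ 1 (mod 21).
So σ(1) = σ(2) = 1 while 1 ≠ 2, thus σ is not injective.
Since σ is not injective, we determine |image(σ)|. Computing x^18 mod 21 for each x (by repeated squaring, reducing mod 21 at every step), the values σ(0), σ(1), …, σ(20) are: 0, 1, 1, 15, 1, 1, 15, 7, 1, 15, 1, 1, 15, 1, 7, 15, 1, 1, 15, 1, 1.
The distinct values are {0, 1, 7, 15}; there are 4 of them.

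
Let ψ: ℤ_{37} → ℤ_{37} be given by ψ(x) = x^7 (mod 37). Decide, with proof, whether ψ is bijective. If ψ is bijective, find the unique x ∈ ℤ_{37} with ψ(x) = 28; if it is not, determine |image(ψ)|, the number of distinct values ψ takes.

25

Since 37 is prime, the nonzero elements of ℤ_{37} form a cyclic group of order 36.
As gcd(7, 36) = 1, raising to the 7th power is a bijection on this group: if a^7 ≡ b^7 then (ab^{−1})^7 = 1, and the only element of order dividing gcd(7, 36) = 1 is 1, so a = b.
With ψ(0) = 0 this makes ψ injective on all of ℤ_{37}, hence bijective (finite equal-size domain and codomain). In particular ψ is bijective.
Since ψ is bijective, we find the preimage of 28. The inverse of x ↦ x^7 on (ℤ_{37})^× is x ↦ x^31, because 7·31 = 217 = 6·36 + 1 ≡ 1 (mod 36) and x^{36} = 1 for x ≠ 0 (Fermat). So ψ⁻¹(28) = 28^31 mod 37.
Repeated squaring mod 37: 28^1 ≡ 28, 28^2 ≡ 28² = 784 ≡ 7, 28^4 ≡ 7² = 49 ≡ 12, 28^8 ≡ 12² = 144 ≡ 33, 28^16 ≡ 33² = 1089 ≡ 16. Since 31 = 16 + 8 + 4 + 2 + 1, 28^31 ≡ 16·33·12·7·28: 16·33 = 528 ≡ 10, then 10·12 = 120 ≡ 9, then 9·7 = 63 ≡ 26, then 26·28 = 728 ≡ 25. So 28^31 ≡ 25 (mod 37).
Hence ψ⁻¹(28) = 25.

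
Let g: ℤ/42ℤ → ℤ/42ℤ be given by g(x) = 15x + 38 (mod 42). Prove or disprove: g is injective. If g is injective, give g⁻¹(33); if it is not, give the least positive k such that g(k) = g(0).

We have gcd(15, 42) = 3 > 1. Taking a = 0 and b = 14: g(0) = 38 and g(14) = 15·14 + 38 = 248 ≡ 38 (mod 42).
So g(0) = g(14) while 0 ≠ 14, thus g is not injective.
Since g is not injective, we find the least positive k with g(k) = g(0): this means 15k ≡ 0 (mod 42), i.e. 42 ∣ 15k. Since gcd(15, 42) = 3, dividing through by 3 this holds exactly when 14 ∣ 5k, and as gcd(5, 14) = 1, exactly when 14 ∣ k.
The smallest positive such k is 14.

14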